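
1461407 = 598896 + 862511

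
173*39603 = 6851319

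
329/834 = 329/834 = 0.39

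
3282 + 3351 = 6633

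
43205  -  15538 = 27667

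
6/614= 3/307 = 0.01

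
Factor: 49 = 7^2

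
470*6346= 2982620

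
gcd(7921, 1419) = 1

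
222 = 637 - 415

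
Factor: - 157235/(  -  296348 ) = 2^(- 2)*5^1*59^1*139^( - 1 )=295/556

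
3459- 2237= 1222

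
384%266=118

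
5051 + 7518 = 12569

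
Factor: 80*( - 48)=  - 2^8*3^1 * 5^1 = -3840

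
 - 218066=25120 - 243186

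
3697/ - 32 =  - 116 + 15/32= - 115.53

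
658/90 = 7 + 14/45 = 7.31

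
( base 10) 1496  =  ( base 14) 78c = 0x5d8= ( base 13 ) 8b1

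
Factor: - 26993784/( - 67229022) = 4498964/11204837 = 2^2 * 7^( - 1 ) *1124741^1*1600691^(  -  1 ) 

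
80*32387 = 2590960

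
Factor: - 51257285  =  - 5^1*10251457^1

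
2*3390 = 6780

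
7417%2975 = 1467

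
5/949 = 5/949=0.01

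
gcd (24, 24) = 24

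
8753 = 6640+2113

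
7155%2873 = 1409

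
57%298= 57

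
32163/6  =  10721/2 = 5360.50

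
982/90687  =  982/90687 = 0.01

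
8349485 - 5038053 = 3311432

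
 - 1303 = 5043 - 6346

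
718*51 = 36618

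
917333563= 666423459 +250910104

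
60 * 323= 19380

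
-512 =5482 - 5994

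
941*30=28230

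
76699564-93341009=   -  16641445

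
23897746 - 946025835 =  - 922128089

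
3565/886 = 3565/886 = 4.02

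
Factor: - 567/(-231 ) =3^3*11^(  -  1 ) = 27/11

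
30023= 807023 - 777000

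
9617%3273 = 3071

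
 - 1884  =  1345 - 3229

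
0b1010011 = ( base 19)47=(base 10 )83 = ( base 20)43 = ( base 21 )3k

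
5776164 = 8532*677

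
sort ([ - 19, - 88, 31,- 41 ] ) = [-88, - 41, - 19, 31 ] 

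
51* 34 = 1734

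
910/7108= 455/3554 =0.13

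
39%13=0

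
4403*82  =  361046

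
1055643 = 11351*93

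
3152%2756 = 396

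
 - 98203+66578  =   - 31625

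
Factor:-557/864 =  - 2^( - 5 )*3^(-3 ) * 557^1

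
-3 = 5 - 8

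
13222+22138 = 35360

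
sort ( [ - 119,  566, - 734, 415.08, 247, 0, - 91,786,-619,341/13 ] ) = [ - 734, - 619, - 119, - 91,0 , 341/13,247, 415.08, 566, 786] 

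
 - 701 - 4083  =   - 4784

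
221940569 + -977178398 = -755237829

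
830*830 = 688900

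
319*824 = 262856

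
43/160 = 43/160 = 0.27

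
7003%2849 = 1305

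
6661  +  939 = 7600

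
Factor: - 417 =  - 3^1*139^1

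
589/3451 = 589/3451  =  0.17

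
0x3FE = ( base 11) 84A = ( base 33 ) uw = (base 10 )1022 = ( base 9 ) 1355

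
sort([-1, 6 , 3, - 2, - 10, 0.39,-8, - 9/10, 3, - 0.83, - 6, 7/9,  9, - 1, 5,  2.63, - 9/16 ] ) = [ - 10, - 8,  -  6, - 2,  -  1, - 1, - 9/10, - 0.83, - 9/16,0.39, 7/9,2.63,3, 3 , 5, 6,9 ]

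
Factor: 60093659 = 41^1*263^1*5573^1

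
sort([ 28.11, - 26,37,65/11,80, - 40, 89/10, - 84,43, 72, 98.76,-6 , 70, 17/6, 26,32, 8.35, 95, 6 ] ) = [ - 84,-40 , - 26, - 6, 17/6,65/11, 6,8.35, 89/10, 26, 28.11,32, 37, 43,70,  72,80, 95,98.76] 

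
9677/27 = 9677/27=358.41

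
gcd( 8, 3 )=1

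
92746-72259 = 20487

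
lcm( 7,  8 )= 56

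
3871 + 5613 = 9484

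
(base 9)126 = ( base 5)410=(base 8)151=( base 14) 77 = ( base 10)105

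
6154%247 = 226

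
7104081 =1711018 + 5393063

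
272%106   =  60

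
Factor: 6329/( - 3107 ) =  - 13^( - 1 )*239^( - 1 ) * 6329^1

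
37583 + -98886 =  -  61303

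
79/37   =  79/37 = 2.14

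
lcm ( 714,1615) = 67830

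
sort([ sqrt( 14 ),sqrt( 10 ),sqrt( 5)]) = [ sqrt( 5 ), sqrt(10 ), sqrt(14) ]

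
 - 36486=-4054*9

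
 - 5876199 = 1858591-7734790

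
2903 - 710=2193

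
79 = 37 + 42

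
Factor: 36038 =2^1 * 37^1 *487^1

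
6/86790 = 1/14465 = 0.00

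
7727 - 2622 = 5105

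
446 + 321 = 767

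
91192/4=22798 = 22798.00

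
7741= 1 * 7741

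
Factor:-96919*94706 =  - 9178810814 = - 2^1 * 19^1 * 5101^1 *47353^1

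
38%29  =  9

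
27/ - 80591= -1+80564/80591 = - 0.00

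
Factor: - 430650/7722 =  - 5^2*13^ ( - 1 )*29^1 = - 725/13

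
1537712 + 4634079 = 6171791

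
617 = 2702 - 2085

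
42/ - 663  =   - 1 + 207/221 = - 0.06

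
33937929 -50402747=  - 16464818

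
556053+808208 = 1364261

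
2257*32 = 72224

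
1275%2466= 1275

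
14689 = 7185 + 7504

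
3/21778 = 3/21778 = 0.00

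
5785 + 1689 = 7474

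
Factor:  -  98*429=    - 2^1*3^1*7^2*11^1*13^1  =  -42042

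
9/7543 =9/7543 = 0.00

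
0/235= 0 = 0.00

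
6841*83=567803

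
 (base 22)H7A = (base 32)868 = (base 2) 10000011001000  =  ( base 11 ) 633A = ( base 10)8392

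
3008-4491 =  - 1483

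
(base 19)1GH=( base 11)570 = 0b1010101010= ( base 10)682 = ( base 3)221021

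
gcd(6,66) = 6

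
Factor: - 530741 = -530741^1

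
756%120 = 36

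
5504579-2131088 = 3373491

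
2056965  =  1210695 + 846270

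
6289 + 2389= 8678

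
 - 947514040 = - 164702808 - 782811232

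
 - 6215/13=  -  479+12/13=-  478.08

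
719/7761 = 719/7761 = 0.09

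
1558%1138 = 420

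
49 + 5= 54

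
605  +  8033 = 8638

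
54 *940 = 50760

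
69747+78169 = 147916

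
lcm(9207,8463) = 837837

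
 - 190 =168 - 358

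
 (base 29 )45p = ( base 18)ag6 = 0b110111001110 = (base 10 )3534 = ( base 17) C3F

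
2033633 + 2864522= 4898155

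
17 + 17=34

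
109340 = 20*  5467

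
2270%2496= 2270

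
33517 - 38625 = - 5108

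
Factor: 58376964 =2^2 * 3^1*4864747^1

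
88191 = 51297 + 36894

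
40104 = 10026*4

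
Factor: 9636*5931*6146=2^3*3^3*7^1 *11^1*  73^1*439^1*659^1 = 351250758936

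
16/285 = 16/285=0.06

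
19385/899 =21 + 506/899 = 21.56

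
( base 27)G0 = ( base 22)je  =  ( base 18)160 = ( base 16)1b0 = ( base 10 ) 432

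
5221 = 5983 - 762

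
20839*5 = 104195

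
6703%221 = 73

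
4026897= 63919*63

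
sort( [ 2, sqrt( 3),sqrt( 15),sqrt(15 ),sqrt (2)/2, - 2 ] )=[ - 2,  sqrt ( 2) /2,  sqrt( 3), 2, sqrt( 15), sqrt(15 ) ]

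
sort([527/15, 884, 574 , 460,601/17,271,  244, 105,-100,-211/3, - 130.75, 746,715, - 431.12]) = [-431.12, - 130.75, - 100,- 211/3, 527/15, 601/17,  105, 244,  271,460,574,715 , 746, 884 ] 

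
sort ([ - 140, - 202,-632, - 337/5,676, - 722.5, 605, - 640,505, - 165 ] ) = [-722.5, - 640,-632, - 202, - 165,  -  140, - 337/5  ,  505,  605 , 676 ]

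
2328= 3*776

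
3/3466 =3/3466 = 0.00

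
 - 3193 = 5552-8745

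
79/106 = 79/106 = 0.75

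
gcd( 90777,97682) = 1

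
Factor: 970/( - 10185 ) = - 2/21 = -  2^1*3^ ( - 1 )*7^ ( - 1)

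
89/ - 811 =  - 1 + 722/811 = - 0.11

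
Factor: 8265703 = 19^1*435037^1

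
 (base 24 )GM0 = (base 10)9744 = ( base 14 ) 37A0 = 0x2610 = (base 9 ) 14326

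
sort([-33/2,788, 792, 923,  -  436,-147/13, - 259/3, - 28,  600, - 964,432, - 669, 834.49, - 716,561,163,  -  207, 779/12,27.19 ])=[  -  964, - 716,-669, - 436, - 207,  -  259/3,-28, - 33/2,-147/13, 27.19,779/12,163,432,561,600, 788, 792,834.49,  923] 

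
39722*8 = 317776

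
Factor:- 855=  - 3^2*5^1*19^1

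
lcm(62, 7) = 434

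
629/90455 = 629/90455 = 0.01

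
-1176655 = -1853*635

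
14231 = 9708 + 4523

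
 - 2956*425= -1256300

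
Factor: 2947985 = 5^1*727^1*811^1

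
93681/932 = 93681/932= 100.52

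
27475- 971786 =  - 944311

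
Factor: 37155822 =2^1*3^1*11^1 * 562967^1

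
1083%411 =261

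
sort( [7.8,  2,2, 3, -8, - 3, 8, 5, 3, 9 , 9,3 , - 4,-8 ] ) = [ - 8, - 8, - 4, - 3, 2,2,  3, 3, 3, 5,7.8,8 , 9,9]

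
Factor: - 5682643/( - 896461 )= 17^( - 1)*52733^( - 1)*5682643^1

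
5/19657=5/19657=   0.00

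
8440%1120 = 600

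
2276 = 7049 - 4773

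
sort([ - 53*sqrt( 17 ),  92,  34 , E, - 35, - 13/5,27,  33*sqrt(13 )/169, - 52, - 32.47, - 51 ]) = [ - 53*sqrt( 17 ), - 52,  -  51, - 35, - 32.47,  -  13/5,33*sqrt(13 )/169 , E , 27, 34,92] 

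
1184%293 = 12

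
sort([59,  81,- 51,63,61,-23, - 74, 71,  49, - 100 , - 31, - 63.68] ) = [-100  ,-74,-63.68, - 51, - 31,-23,  49,59,  61, 63, 71,81 ] 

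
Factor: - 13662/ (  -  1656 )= 2^( - 2)*3^1*11^1 =33/4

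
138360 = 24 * 5765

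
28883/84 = 28883/84 = 343.85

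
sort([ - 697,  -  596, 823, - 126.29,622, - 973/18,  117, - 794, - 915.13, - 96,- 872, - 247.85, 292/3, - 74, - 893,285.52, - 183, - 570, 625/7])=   [ - 915.13, - 893, - 872, - 794, - 697,  -  596, - 570, - 247.85,  -  183, - 126.29, - 96, - 74, - 973/18,625/7, 292/3, 117, 285.52,622, 823]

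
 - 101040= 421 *( - 240 )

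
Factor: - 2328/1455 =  - 2^3*5^(- 1 ) = - 8/5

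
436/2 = 218 = 218.00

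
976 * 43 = 41968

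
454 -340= 114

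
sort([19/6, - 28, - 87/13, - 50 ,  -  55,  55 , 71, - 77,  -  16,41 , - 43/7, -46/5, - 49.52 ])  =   [ - 77 ,-55, - 50 , - 49.52, - 28, - 16, - 46/5, - 87/13, -43/7,19/6,41, 55, 71]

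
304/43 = 7 + 3/43 = 7.07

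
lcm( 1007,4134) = 78546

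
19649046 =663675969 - 644026923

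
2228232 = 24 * 92843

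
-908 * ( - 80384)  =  72988672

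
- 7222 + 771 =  - 6451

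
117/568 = 117/568 = 0.21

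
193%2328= 193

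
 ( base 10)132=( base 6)340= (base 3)11220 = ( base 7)246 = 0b10000100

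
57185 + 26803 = 83988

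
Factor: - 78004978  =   - 2^1*109^1*179^1*1999^1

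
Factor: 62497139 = 62497139^1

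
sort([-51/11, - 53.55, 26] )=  [  -  53.55,-51/11, 26]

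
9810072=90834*108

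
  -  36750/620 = -60 + 45/62= - 59.27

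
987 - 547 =440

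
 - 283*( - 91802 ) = 25979966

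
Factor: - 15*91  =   - 3^1*5^1*7^1*13^1 = -1365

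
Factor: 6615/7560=7/8  =  2^( - 3)*7^1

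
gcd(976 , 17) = 1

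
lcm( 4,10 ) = 20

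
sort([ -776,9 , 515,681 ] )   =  [-776,9, 515  ,  681]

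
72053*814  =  58651142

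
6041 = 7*863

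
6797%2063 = 608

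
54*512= 27648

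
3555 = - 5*(-711 )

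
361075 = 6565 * 55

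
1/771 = 1/771=0.00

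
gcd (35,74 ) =1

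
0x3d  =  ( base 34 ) 1R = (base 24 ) 2d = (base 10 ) 61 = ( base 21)2J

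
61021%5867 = 2351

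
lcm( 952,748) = 10472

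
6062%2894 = 274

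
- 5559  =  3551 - 9110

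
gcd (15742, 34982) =2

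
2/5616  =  1/2808 = 0.00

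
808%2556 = 808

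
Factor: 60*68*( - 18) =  - 73440 = - 2^5 * 3^3*5^1*17^1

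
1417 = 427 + 990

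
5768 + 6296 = 12064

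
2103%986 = 131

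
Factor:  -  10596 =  - 2^2 *3^1*883^1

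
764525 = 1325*577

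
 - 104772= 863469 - 968241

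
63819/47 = 63819/47 = 1357.85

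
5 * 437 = 2185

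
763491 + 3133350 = 3896841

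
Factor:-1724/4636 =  - 431/1159 = - 19^( - 1 )*61^ ( - 1) * 431^1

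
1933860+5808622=7742482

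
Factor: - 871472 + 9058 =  - 862414 = -  2^1*7^1*229^1*269^1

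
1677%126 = 39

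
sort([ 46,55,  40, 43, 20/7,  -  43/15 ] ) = [ - 43/15, 20/7 , 40, 43, 46  ,  55 ]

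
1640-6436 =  - 4796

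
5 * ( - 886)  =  -4430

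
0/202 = 0 = 0.00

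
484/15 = 484/15 = 32.27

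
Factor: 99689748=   2^2  *3^1 * 571^1*14549^1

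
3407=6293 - 2886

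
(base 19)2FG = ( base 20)2B3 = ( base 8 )1777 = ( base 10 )1023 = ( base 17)393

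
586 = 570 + 16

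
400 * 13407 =5362800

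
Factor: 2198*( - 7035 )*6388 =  - 98777196840 =- 2^3*3^1*5^1*7^2*67^1*157^1*1597^1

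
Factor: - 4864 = - 2^8* 19^1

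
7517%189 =146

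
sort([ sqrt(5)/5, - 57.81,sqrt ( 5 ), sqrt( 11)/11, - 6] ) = [ - 57.81, - 6, sqrt( 11) /11,  sqrt(5 )/5, sqrt(5 )]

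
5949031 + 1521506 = 7470537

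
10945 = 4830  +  6115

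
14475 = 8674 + 5801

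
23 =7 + 16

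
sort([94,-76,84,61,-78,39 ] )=[ - 78, - 76,39,61,84, 94 ]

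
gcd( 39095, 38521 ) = 7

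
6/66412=3/33206 = 0.00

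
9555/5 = 1911=1911.00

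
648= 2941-2293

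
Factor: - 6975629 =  - 59^1 * 137^1*863^1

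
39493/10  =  3949+ 3/10 = 3949.30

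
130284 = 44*2961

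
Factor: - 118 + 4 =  - 2^1* 3^1*19^1   =  -114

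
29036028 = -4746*( -6118 )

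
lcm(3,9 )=9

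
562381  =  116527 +445854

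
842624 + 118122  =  960746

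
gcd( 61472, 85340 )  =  68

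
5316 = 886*6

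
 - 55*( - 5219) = 287045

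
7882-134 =7748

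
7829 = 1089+6740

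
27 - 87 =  - 60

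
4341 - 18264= - 13923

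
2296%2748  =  2296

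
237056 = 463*512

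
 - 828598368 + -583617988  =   - 1412216356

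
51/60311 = 51/60311 = 0.00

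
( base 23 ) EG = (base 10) 338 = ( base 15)178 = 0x152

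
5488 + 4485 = 9973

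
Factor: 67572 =2^2*3^2*1877^1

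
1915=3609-1694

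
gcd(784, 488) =8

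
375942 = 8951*42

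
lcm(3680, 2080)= 47840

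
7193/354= 7193/354 =20.32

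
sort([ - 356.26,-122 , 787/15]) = [ - 356.26, - 122,787/15 ] 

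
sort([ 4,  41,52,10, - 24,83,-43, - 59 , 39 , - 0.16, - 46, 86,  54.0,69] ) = [-59, - 46, - 43 , - 24, - 0.16 , 4, 10,39,41,52, 54.0,  69 , 83,86] 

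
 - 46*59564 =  - 2739944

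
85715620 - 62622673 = 23092947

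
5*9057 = 45285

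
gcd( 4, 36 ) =4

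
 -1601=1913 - 3514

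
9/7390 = 9/7390 = 0.00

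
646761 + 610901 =1257662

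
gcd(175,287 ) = 7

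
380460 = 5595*68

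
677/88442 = 677/88442 =0.01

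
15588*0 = 0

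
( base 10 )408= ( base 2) 110011000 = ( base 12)2A0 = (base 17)170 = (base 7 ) 1122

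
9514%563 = 506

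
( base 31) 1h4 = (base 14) 788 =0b10111010100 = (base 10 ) 1492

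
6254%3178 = 3076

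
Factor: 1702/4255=2^1*5^( - 1) = 2/5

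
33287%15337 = 2613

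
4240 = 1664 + 2576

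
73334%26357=20620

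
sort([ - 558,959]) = [ - 558,959] 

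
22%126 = 22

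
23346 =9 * 2594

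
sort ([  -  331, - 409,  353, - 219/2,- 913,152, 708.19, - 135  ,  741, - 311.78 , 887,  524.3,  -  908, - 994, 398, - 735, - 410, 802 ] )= [- 994, - 913,-908, - 735, - 410,-409, - 331, - 311.78, - 135,  -  219/2 , 152, 353 , 398,  524.3,708.19,  741,  802,887]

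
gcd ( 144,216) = 72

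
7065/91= 7065/91 = 77.64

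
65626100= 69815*940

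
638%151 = 34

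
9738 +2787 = 12525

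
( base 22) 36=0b1001000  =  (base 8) 110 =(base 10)72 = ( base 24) 30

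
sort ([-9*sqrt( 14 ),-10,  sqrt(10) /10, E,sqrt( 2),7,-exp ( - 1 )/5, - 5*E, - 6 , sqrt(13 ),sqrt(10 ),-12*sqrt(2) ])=[ - 9*sqrt (14 ),-12*sqrt( 2 ),-5*E,-10, - 6, - exp(-1 )/5 , sqrt (10 )/10,sqrt(2 ), E,sqrt(10),sqrt ( 13), 7]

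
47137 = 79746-32609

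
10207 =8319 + 1888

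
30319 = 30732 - 413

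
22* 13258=291676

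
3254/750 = 4 + 127/375 = 4.34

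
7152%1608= 720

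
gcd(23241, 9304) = 1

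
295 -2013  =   - 1718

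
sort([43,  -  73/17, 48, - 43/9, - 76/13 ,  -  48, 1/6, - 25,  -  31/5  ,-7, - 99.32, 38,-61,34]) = [ - 99.32, - 61, - 48, - 25, - 7, - 31/5,  -  76/13  , - 43/9, - 73/17,1/6,34,  38, 43,48 ]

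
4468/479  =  9 + 157/479 = 9.33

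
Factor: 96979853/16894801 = 7^( - 1)*11^ ( - 1)*313^( - 1)*683^1*701^ (- 1)*141991^1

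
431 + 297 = 728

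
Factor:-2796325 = -5^2*7^1 * 19^1*29^2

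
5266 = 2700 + 2566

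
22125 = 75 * 295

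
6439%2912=615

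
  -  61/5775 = - 1+5714/5775 = - 0.01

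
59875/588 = 101 + 487/588 = 101.83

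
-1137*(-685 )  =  778845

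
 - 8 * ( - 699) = 5592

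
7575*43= 325725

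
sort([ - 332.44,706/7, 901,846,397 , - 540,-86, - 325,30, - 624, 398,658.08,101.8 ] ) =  [ - 624, - 540, - 332.44,-325, - 86, 30,706/7,101.8,397,398,658.08,846,  901]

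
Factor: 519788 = 2^2 * 199^1*653^1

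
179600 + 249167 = 428767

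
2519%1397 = 1122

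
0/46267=0 = 0.00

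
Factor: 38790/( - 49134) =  - 15/19  =  - 3^1*5^1 * 19^(-1)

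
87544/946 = 92 + 256/473  =  92.54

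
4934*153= 754902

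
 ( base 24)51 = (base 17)72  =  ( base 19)67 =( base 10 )121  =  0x79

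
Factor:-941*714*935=- 628202190 = -2^1*3^1*5^1*7^1*11^1*17^2* 941^1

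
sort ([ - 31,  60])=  [ - 31, 60 ]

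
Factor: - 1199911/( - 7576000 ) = 2^ ( - 6)*5^( - 3)* 17^1*947^(  -  1 )*70583^1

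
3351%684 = 615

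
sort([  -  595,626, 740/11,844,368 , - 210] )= [ - 595, -210 , 740/11, 368, 626,844] 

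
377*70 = 26390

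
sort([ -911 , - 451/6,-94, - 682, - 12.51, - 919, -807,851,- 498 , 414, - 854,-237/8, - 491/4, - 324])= [ - 919, - 911, - 854,-807, - 682,- 498, - 324, - 491/4, - 94, - 451/6,  -  237/8,  -  12.51, 414,851]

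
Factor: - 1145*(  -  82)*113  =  10609570= 2^1 * 5^1*41^1*113^1*229^1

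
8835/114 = 77 + 1/2  =  77.50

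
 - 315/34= - 10 +25/34 = - 9.26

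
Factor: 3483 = 3^4*43^1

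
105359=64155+41204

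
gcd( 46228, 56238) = 182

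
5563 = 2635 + 2928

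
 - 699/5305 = - 699/5305 = -0.13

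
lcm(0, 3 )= 0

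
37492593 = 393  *95401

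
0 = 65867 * 0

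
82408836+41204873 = 123613709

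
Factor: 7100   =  2^2*5^2*  71^1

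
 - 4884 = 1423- 6307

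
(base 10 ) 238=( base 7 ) 460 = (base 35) 6S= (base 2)11101110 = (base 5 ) 1423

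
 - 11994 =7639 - 19633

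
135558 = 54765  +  80793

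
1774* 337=597838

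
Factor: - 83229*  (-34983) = 3^3*13^2*23^1*27743^1 = 2911600107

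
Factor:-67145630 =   -  2^1* 5^1 * 6714563^1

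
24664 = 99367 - 74703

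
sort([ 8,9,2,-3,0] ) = [ - 3,0, 2,8,  9] 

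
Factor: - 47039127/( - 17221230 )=2^( - 1) * 3^( - 1) * 5^(-1 ) * 13^(  -  1) * 41^( - 1) * 359^( - 1 )*953^1 * 16453^1 =15679709/5740410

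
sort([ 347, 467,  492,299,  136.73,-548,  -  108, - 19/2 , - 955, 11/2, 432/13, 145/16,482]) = [ - 955, - 548, - 108, - 19/2, 11/2, 145/16, 432/13, 136.73, 299, 347, 467,482, 492 ] 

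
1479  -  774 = 705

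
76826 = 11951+64875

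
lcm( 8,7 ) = 56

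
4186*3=12558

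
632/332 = 1 + 75/83 = 1.90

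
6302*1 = 6302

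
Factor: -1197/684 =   -  2^( -2)*7^1 = - 7/4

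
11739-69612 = - 57873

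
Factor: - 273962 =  - 2^1*13^1*41^1*257^1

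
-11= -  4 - 7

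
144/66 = 24/11= 2.18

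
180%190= 180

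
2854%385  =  159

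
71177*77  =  5480629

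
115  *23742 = 2730330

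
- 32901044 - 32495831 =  - 65396875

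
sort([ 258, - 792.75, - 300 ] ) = [-792.75, - 300,258] 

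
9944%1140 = 824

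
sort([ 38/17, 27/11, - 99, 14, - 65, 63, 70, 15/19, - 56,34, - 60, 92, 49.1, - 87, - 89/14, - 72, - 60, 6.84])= [  -  99, - 87, - 72 ,-65,-60, - 60, - 56,-89/14, 15/19, 38/17 , 27/11,6.84,14,34, 49.1,  63 , 70, 92]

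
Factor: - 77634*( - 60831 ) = 2^1*3^6 * 19^1*227^1*751^1 = 4722553854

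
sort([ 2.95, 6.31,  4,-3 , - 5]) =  [ - 5,-3,2.95,4,6.31] 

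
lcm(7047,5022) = 436914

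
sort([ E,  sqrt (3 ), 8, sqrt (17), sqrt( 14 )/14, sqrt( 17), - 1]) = [ - 1,  sqrt( 14) /14, sqrt(3), E, sqrt(17 ), sqrt(17),8] 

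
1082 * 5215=5642630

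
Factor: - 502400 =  - 2^7*5^2*157^1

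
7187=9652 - 2465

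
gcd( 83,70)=1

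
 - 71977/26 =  - 71977/26 = - 2768.35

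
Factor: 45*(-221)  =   - 9945=- 3^2*5^1*13^1*17^1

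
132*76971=10160172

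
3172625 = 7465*425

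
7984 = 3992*2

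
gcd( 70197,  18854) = 1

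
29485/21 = 1404 + 1/21 = 1404.05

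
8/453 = 8/453  =  0.02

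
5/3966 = 5/3966 = 0.00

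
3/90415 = 3/90415 = 0.00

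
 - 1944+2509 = 565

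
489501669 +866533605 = 1356035274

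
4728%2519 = 2209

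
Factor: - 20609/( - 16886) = 2^( - 1 ) * 37^1 * 557^1*8443^( - 1)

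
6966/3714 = 1  +  542/619 = 1.88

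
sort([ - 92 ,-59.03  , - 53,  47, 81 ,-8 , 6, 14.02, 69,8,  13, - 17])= [-92,-59.03,-53,-17 ,-8,6,8,13,14.02, 47, 69,81]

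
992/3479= 992/3479=0.29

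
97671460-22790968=74880492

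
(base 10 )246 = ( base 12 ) 186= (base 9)303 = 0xf6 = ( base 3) 100010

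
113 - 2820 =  - 2707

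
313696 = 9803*32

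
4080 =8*510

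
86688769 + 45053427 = 131742196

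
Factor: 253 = 11^1*23^1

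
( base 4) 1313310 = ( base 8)16764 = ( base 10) 7668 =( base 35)693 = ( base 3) 101112000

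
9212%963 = 545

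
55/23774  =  55/23774= 0.00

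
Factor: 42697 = 42697^1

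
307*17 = 5219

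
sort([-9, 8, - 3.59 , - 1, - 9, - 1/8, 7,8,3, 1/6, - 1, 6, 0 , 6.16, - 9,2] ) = [ - 9, - 9, - 9, - 3.59 , - 1, - 1,-1/8, 0,1/6, 2, 3,6, 6.16,7,8, 8 ] 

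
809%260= 29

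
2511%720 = 351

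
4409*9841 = 43388969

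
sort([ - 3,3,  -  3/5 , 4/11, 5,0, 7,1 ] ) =[ - 3,  -  3/5,  0,4/11,1,  3,5,7 ] 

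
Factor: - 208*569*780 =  -92314560 = - 2^6*3^1 * 5^1 * 13^2*569^1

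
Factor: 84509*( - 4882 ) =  - 2^1 * 2441^1*84509^1 = -412572938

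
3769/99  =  3769/99= 38.07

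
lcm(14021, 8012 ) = 56084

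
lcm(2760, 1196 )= 35880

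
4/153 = 4/153 = 0.03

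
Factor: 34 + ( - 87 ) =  - 53^1 =- 53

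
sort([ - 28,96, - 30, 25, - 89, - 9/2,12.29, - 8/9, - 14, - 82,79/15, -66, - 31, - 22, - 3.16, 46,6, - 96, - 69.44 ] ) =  [ - 96, - 89,-82, - 69.44, - 66,- 31 , - 30, - 28 , - 22, - 14, - 9/2, - 3.16, - 8/9, 79/15,6,12.29,25,46, 96] 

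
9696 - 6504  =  3192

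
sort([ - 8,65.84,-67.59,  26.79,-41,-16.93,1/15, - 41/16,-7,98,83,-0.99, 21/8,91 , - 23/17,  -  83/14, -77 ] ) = [ - 77,- 67.59, - 41,-16.93, - 8 , - 7, - 83/14,-41/16, - 23/17,-0.99,1/15,21/8,26.79,  65.84, 83,91, 98] 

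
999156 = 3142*318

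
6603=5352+1251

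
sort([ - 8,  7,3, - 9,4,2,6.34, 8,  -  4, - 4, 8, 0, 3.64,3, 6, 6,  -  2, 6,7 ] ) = [ - 9,-8, -4, - 4, - 2,0,  2,3,  3, 3.64,4,6, 6,6,6.34, 7,7, 8,8 ] 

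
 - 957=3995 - 4952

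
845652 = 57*14836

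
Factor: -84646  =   - 2^1 *42323^1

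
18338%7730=2878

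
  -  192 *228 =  - 43776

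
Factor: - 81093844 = -2^2* 13^1*547^1*2851^1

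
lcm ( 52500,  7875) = 157500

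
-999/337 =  - 3 + 12/337= -  2.96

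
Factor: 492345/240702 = 45/22 = 2^( - 1 )*3^2 * 5^1 * 11^( - 1 )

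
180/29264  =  45/7316=0.01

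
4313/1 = 4313=   4313.00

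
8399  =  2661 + 5738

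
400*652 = 260800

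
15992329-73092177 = - 57099848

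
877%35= 2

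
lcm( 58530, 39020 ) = 117060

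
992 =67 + 925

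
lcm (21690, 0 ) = 0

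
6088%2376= 1336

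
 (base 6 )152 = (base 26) 2g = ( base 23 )2M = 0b1000100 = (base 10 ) 68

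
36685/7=5240 + 5/7 = 5240.71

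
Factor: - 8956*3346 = - 29966776 = - 2^3*7^1*239^1 *2239^1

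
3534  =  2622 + 912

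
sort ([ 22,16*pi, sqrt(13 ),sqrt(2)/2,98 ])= [ sqrt( 2)/2,sqrt( 13 ),22,16*pi,98] 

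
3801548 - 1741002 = 2060546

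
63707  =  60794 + 2913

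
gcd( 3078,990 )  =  18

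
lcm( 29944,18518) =1407368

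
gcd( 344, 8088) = 8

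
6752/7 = 6752/7 = 964.57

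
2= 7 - 5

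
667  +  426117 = 426784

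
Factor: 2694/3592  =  2^( - 2 )*3^1 = 3/4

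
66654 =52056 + 14598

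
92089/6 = 92089/6=15348.17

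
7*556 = 3892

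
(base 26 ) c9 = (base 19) gh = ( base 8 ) 501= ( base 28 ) bd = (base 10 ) 321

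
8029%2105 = 1714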